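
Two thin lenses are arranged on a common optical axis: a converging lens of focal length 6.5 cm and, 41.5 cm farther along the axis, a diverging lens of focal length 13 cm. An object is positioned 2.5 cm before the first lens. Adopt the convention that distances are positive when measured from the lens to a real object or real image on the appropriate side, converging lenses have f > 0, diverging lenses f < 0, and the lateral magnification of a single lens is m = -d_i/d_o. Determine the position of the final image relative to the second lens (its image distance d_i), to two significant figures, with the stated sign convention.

-10 cm

Applying the thin-lens equation to the first lens, 1/6.5 = 1/2.5 + 1/d_i1, which gives d_i1 = -4.062 cm.
With d_i1 < 0 the first image is virtual and lies on the object side; the object distance for lens 2 is d_o2 = 41.5 - (-4.062) = 45.562 cm.
Applying the thin-lens equation again with f_2 = -13 cm and d_o2 = 45.562 cm gives d_i2 = -10.114 cm.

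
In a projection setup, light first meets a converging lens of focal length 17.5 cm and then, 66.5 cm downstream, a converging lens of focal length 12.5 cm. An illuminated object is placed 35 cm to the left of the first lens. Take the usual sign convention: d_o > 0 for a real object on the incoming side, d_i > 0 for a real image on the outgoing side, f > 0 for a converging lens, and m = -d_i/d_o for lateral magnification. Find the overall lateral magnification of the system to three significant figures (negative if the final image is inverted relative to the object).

0.658

Lens 1: 1/d_i1 = 1/f_1 - 1/d_o1 = 1/17.5 - 1/35 = 0.02857 cm^-1, so d_i1 = 35.000 cm.
m_1 = -(35.000)/35 = -1.0000.
The intermediate image is 35.000 cm to the right of lens 1, so d_o2 = L - d_i1 = 66.5 - 35.000 = 31.500 cm.
Lens 2: 1/d_i2 = 1/f_2 - 1/d_o2 = 1/12.5 - 1/(31.500) = 0.04825 cm^-1, so d_i2 = 20.724 cm.
m_2 = -(20.724)/(31.500) = -0.6579.
Total m = m_1 x m_2 = (-1.0000)(-0.6579) = 0.6579.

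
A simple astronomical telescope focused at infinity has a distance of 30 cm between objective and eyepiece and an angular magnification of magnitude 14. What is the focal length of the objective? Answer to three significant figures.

In normal adjustment the tube length equals f_obj + f_eye and |M| = f_obj/f_eye.
So f_obj = 14 f_eye and 14 f_eye + f_eye = 30 cm, giving f_eye = 30/15 = 2.000 cm and f_obj = 28.000 cm.

28.0 cm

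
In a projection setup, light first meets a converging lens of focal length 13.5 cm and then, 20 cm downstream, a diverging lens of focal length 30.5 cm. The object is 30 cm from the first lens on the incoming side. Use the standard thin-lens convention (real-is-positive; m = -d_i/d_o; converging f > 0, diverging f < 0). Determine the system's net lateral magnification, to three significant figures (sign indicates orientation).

Applying the thin-lens equation to the first lens, 1/13.5 = 1/30 + 1/d_i1, which gives d_i1 = 24.545 cm.
Its lateral magnification is m_1 = -d_i1/d_o1 = -(24.545)/30 = -0.8182.
Since 24.545 cm > 20 cm, the first image lies past the second lens and serves as a virtual object: d_o2 = L - d_i1 = -4.545 cm.
Applying the thin-lens equation again with f_2 = -30.5 cm and d_o2 = -4.545 cm gives d_i2 = 5.342 cm.
m_2 = -(5.342)/(-4.545) = 1.1751.
Overall magnification: m = m_1 m_2 = -0.9615.

-0.961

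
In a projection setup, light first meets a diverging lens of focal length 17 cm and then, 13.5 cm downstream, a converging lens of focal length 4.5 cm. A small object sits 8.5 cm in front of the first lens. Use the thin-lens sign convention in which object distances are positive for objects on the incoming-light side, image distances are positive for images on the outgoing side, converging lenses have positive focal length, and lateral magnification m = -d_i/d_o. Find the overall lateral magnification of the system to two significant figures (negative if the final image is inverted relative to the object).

Applying the thin-lens equation to the first lens, 1/(-17) = 1/8.5 + 1/d_i1, which gives d_i1 = -5.667 cm.
Its lateral magnification is m_1 = -d_i1/d_o1 = -(-5.667)/8.5 = 0.6667.
The intermediate image is virtual, 5.667 cm to the left of lens 1, so d_o2 = L - d_i1 = 13.5 - (-5.667) = 19.167 cm.
Applying the thin-lens equation again with f_2 = 4.5 cm and d_o2 = 19.167 cm gives d_i2 = 5.881 cm.
m_2 = -(5.881)/(19.167) = -0.3068.
Overall magnification: m = m_1 m_2 = -0.2045.

-0.20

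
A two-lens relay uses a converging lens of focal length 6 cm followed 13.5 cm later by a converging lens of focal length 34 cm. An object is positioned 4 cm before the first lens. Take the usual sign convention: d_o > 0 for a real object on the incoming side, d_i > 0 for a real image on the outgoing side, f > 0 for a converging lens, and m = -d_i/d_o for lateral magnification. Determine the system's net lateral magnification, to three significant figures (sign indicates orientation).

Lens 1: 1/d_i1 = 1/f_1 - 1/d_o1 = 1/6 - 1/4 = -0.08333 cm^-1, so d_i1 = -12.000 cm.
m_1 = -(-12.000)/4 = 3.0000.
With d_i1 < 0 the first image is virtual and lies on the object side; the object distance for lens 2 is d_o2 = 13.5 - (-12.000) = 25.500 cm.
Lens 2: 1/d_i2 = 1/f_2 - 1/d_o2 = 1/34 - 1/(25.500) = -0.00980 cm^-1, so d_i2 = -102.000 cm.
m_2 = -(-102.000)/(25.500) = 4.0000.
The system's lateral magnification is m_1 m_2 = (3.0000)(4.0000) = 12.0000.

12.0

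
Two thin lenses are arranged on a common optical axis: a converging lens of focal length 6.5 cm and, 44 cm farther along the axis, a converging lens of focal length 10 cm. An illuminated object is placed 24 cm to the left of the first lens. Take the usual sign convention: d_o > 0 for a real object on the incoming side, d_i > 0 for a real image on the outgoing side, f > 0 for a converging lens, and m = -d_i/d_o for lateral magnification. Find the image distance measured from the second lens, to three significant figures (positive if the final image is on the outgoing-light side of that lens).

14.0 cm

Applying the thin-lens equation to the first lens, 1/6.5 = 1/24 + 1/d_i1, which gives d_i1 = 8.914 cm.
Object distance for lens 2: d_o2 = 44 - 8.914 = 35.086 cm.
Applying the thin-lens equation again with f_2 = 10 cm and d_o2 = 35.086 cm gives d_i2 = 13.986 cm.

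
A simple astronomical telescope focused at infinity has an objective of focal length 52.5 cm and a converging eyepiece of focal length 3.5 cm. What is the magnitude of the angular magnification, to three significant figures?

15.0

|M| = f_obj/|f_eye| = 52.5/3.5 = 15.000.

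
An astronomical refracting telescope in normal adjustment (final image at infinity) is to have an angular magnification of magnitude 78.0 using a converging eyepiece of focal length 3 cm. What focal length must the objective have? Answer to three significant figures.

|M| = f_obj/|f_eye|, so f_obj = |M| x |f_eye| = 78.0 x 3 = 234.000 cm.

234 cm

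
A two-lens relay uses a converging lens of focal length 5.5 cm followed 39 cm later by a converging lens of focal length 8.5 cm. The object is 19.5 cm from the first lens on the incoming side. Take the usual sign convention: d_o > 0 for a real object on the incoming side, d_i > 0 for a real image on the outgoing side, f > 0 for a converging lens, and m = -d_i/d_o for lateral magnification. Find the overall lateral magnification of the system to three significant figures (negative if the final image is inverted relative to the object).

0.146

Applying the thin-lens equation to the first lens, 1/5.5 = 1/19.5 + 1/d_i1, which gives d_i1 = 7.661 cm.
Its lateral magnification is m_1 = -d_i1/d_o1 = -(7.661)/19.5 = -0.3929.
The intermediate image is 7.661 cm to the right of lens 1, so d_o2 = L - d_i1 = 39 - 7.661 = 31.339 cm.
Applying the thin-lens equation again with f_2 = 8.5 cm and d_o2 = 31.339 cm gives d_i2 = 11.663 cm.
m_2 = -(11.663)/(31.339) = -0.3722.
Total m = m_1 x m_2 = (-0.3929)(-0.3722) = 0.1462.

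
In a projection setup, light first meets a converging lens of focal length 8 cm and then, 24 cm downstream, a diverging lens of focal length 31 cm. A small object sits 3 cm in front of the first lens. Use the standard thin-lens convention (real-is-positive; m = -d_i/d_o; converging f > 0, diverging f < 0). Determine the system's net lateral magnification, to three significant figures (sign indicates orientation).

0.829

Lens 1: 1/d_i1 = 1/f_1 - 1/d_o1 = 1/8 - 1/3 = -0.20833 cm^-1, so d_i1 = -4.800 cm.
m_1 = -(-4.800)/3 = 1.6000.
The intermediate image is virtual, 4.800 cm to the left of lens 1, so d_o2 = L - d_i1 = 24 - (-4.800) = 28.800 cm.
Lens 2: 1/d_i2 = 1/f_2 - 1/d_o2 = 1/(-31) - 1/(28.800) = -0.06698 cm^-1, so d_i2 = -14.930 cm.
m_2 = -(-14.930)/(28.800) = 0.5184.
The system's lateral magnification is m_1 m_2 = (1.6000)(0.5184) = 0.8294.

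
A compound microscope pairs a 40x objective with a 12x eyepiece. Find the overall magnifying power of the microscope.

The overall magnification of a compound microscope is the product of the objective and eyepiece magnifications:
M = M_obj x M_eye = 40 x 12 = 480.

480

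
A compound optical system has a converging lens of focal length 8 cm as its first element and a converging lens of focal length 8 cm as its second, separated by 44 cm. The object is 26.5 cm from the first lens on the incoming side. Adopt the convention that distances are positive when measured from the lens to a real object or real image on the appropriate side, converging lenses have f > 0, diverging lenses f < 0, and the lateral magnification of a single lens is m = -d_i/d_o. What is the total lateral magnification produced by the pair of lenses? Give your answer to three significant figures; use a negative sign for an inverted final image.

0.141

Applying the thin-lens equation to the first lens, 1/8 = 1/26.5 + 1/d_i1, which gives d_i1 = 11.459 cm.
Its lateral magnification is m_1 = -d_i1/d_o1 = -(11.459)/26.5 = -0.4324.
That image sits 32.541 cm in front of the second lens, so d_o2 = 32.541 cm.
Applying the thin-lens equation again with f_2 = 8 cm and d_o2 = 32.541 cm gives d_i2 = 10.608 cm.
m_2 = -(10.608)/(32.541) = -0.3260.
The system's lateral magnification is m_1 m_2 = (-0.4324)(-0.3260) = 0.1410.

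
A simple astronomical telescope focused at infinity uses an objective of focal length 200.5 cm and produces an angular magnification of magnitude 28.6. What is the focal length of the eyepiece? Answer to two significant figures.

7.0 cm

|M| = f_obj/f_eye, so f_eye = f_obj/|M| = 200.5/28.6 = 7.010 cm.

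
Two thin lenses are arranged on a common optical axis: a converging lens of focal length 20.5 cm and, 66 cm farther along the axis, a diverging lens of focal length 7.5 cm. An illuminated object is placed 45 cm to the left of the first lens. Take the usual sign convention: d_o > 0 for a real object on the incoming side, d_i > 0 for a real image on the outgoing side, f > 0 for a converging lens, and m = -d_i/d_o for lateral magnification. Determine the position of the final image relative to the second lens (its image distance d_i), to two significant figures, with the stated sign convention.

-5.9 cm

Applying the thin-lens equation to the first lens, 1/20.5 = 1/45 + 1/d_i1, which gives d_i1 = 37.653 cm.
Object distance for lens 2: d_o2 = 66 - 37.653 = 28.347 cm.
Applying the thin-lens equation again with f_2 = -7.5 cm and d_o2 = 28.347 cm gives d_i2 = -5.931 cm.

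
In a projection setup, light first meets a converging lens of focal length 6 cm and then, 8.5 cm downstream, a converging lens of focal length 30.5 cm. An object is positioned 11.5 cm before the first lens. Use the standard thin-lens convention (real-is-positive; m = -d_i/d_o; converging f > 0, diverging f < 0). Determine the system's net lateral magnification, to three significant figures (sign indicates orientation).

-0.963

Lens 1: 1/d_i1 = 1/f_1 - 1/d_o1 = 1/6 - 1/11.5 = 0.07971 cm^-1, so d_i1 = 12.545 cm.
m_1 = -(12.545)/11.5 = -1.0909.
This image would form 12.545 cm past lens 1, i.e. 4.045 cm beyond lens 2, so it is a virtual object for lens 2: d_o2 = 8.5 - 12.545 = -4.045 cm.
Lens 2: 1/d_i2 = 1/f_2 - 1/d_o2 = 1/30.5 - 1/(-4.045) = 0.27998 cm^-1, so d_i2 = 3.572 cm.
m_2 = -(3.572)/(-4.045) = 0.8829.
Total m = m_1 x m_2 = (-1.0909)(0.8829) = -0.9632.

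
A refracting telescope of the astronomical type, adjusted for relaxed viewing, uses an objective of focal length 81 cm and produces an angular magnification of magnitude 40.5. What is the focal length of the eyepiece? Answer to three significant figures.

|M| = f_obj/f_eye, so f_eye = f_obj/|M| = 81/40.5 = 2.000 cm.

2.00 cm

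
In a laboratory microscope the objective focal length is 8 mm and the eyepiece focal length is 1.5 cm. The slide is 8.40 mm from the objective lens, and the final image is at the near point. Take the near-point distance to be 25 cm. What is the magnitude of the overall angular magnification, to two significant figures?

350

Convert to cm: f_obj = 8 mm = 0.8 cm; d_o = 8.40 mm = 0.84 cm.
Objective: 1/d_i = 1/f_obj - 1/d_o = 1/0.8 - 1/0.84 = 0.05952 cm^-1, so d_i = 16.800 cm.
m_obj = -d_i/d_o = -16.800/0.84 = -20.000.
Eyepiece angular magnification (image at near point): M_eye = 1 + D/f_e = 1 + 25/1.5 = 17.667.
Overall M = m_obj x M_eye = (-20.000)(17.667) = -353.33.
|M| = 353.33.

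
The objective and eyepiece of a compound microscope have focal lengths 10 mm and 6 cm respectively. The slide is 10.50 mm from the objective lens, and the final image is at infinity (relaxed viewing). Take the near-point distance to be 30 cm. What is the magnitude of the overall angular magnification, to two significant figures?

Convert to cm: f_obj = 10 mm = 1 cm; d_o = 10.50 mm = 1.05 cm.
Objective: 1/d_i = 1/f_obj - 1/d_o = 1/1 - 1/1.05 = 0.04762 cm^-1, so d_i = 21.000 cm.
m_obj = -d_i/d_o = -21.000/1.05 = -20.000.
Eyepiece angular magnification (image at infinity): M_eye = D/f_e = 30/6 = 5.000.
Overall M = m_obj x M_eye = (-20.000)(5.000) = -100.00.
|M| = 100.00.

100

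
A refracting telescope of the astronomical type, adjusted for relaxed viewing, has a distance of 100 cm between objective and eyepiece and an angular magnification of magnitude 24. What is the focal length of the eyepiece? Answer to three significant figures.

4.00 cm

In normal adjustment the tube length equals f_obj + f_eye and |M| = f_obj/f_eye.
So f_obj = 24 f_eye and 24 f_eye + f_eye = 100 cm, giving f_eye = 100/25 = 4.000 cm and f_obj = 96.000 cm.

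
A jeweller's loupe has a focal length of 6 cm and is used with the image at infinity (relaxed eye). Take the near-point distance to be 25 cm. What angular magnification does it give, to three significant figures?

M = D/f = 25/6 = 4.167.

4.17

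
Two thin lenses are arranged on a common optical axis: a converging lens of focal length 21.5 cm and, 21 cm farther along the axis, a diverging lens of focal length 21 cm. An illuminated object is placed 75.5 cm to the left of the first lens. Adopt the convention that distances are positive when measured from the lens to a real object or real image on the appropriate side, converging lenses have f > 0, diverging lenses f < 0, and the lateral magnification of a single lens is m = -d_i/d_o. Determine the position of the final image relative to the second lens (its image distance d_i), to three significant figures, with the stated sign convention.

15.9 cm

Lens 1: 1/d_i1 = 1/f_1 - 1/d_o1 = 1/21.5 - 1/75.5 = 0.03327 cm^-1, so d_i1 = 30.060 cm.
Since 30.060 cm > 21 cm, the first image lies past the second lens and serves as a virtual object: d_o2 = L - d_i1 = -9.060 cm.
Lens 2: 1/d_i2 = 1/f_2 - 1/d_o2 = 1/(-21) - 1/(-9.060) = 0.06275 cm^-1, so d_i2 = 15.935 cm.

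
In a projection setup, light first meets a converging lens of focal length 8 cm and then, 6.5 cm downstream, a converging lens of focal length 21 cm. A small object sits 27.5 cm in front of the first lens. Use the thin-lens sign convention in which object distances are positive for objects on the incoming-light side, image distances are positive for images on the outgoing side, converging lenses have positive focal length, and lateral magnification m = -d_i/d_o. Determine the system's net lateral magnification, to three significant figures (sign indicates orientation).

First lens: d_i1 = 1/(1/8 - 1/27.5) = 11.282 cm.
m_1 = -(11.282)/27.5 = -0.4103.
Since 11.282 cm > 6.5 cm, the first image lies past the second lens and serves as a virtual object: d_o2 = L - d_i1 = -4.782 cm.
Second lens: d_i2 = 1/(1/21 - 1/(-4.782)) = 3.895 cm.
m_2 = -(3.895)/(-4.782) = 0.8145.
The system's lateral magnification is m_1 m_2 = (-0.4103)(0.8145) = -0.3342.

-0.334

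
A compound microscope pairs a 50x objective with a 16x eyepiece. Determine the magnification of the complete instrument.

The overall magnification of a compound microscope is the product of the objective and eyepiece magnifications:
M = M_obj x M_eye = 50 x 16 = 800.

800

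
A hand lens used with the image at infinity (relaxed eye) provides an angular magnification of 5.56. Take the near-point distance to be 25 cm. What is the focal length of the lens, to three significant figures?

4.50 cm

For the image at infinity, M = D/f.
f = D/M = 25/5.56 = 4.496 cm.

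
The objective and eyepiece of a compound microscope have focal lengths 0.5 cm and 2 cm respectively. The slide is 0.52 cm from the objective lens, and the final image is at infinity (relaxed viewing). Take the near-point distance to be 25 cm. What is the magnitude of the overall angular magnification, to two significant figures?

Objective: 1/d_i = 1/f_obj - 1/d_o = 1/0.5 - 1/0.52 = 0.07692 cm^-1, so d_i = 13.000 cm.
m_obj = -d_i/d_o = -13.000/0.52 = -25.000.
Eyepiece angular magnification (image at infinity): M_eye = D/f_e = 25/2 = 12.500.
Overall M = m_obj x M_eye = (-25.000)(12.500) = -312.50.
|M| = 312.50.

310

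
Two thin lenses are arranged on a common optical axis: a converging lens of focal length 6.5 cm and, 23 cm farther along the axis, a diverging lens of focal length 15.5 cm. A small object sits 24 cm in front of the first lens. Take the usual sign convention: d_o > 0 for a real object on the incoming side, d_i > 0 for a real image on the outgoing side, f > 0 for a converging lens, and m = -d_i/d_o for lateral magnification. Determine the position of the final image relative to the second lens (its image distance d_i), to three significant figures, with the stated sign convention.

-7.38 cm

Applying the thin-lens equation to the first lens, 1/6.5 = 1/24 + 1/d_i1, which gives d_i1 = 8.914 cm.
Object distance for lens 2: d_o2 = 23 - 8.914 = 14.086 cm.
Applying the thin-lens equation again with f_2 = -15.5 cm and d_o2 = 14.086 cm gives d_i2 = -7.380 cm.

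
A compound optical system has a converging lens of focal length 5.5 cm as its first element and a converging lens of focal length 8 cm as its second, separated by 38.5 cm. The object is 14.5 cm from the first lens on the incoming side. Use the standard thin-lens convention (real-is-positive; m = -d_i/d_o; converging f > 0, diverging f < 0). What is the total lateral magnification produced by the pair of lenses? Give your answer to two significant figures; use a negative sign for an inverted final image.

0.23

First lens: d_i1 = 1/(1/5.5 - 1/14.5) = 8.861 cm.
m_1 = -(8.861)/14.5 = -0.6111.
Object distance for lens 2: d_o2 = 38.5 - 8.861 = 29.639 cm.
Second lens: d_i2 = 1/(1/8 - 1/(29.639)) = 10.958 cm.
m_2 = -(10.958)/(29.639) = -0.3697.
Total m = m_1 x m_2 = (-0.6111)(-0.3697) = 0.2259.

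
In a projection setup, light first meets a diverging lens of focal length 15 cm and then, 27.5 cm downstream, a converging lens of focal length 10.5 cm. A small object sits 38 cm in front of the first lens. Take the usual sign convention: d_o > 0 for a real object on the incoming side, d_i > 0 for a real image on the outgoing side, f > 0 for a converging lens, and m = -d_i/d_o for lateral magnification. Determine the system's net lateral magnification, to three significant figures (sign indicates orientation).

Applying the thin-lens equation to the first lens, 1/(-15) = 1/38 + 1/d_i1, which gives d_i1 = -10.755 cm.
Its lateral magnification is m_1 = -d_i1/d_o1 = -(-10.755)/38 = 0.2830.
With d_i1 < 0 the first image is virtual and lies on the object side; the object distance for lens 2 is d_o2 = 27.5 - (-10.755) = 38.255 cm.
Applying the thin-lens equation again with f_2 = 10.5 cm and d_o2 = 38.255 cm gives d_i2 = 14.472 cm.
m_2 = -(14.472)/(38.255) = -0.3783.
Overall magnification: m = m_1 m_2 = -0.1071.

-0.107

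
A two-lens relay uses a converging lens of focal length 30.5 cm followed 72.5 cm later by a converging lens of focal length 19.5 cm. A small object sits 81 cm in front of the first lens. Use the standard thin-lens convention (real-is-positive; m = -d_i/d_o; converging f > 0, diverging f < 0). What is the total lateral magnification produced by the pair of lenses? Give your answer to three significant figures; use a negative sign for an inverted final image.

2.89

Lens 1: 1/d_i1 = 1/f_1 - 1/d_o1 = 1/30.5 - 1/81 = 0.02044 cm^-1, so d_i1 = 48.921 cm.
m_1 = -(48.921)/81 = -0.6040.
The intermediate image is 48.921 cm to the right of lens 1, so d_o2 = L - d_i1 = 72.5 - 48.921 = 23.579 cm.
Lens 2: 1/d_i2 = 1/f_2 - 1/d_o2 = 1/19.5 - 1/(23.579) = 0.00887 cm^-1, so d_i2 = 112.717 cm.
m_2 = -(112.717)/(23.579) = -4.7803.
Overall magnification: m = m_1 m_2 = 2.8871.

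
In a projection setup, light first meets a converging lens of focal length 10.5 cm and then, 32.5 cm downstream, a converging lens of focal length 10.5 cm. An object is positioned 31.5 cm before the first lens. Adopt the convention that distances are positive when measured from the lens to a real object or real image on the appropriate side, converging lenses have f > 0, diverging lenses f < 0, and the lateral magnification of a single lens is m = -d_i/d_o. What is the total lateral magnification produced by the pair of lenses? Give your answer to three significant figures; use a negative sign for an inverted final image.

First lens: d_i1 = 1/(1/10.5 - 1/31.5) = 15.750 cm.
m_1 = -(15.750)/31.5 = -0.5000.
The intermediate image is 15.750 cm to the right of lens 1, so d_o2 = L - d_i1 = 32.5 - 15.750 = 16.750 cm.
Second lens: d_i2 = 1/(1/10.5 - 1/(16.750)) = 28.140 cm.
m_2 = -(28.140)/(16.750) = -1.6800.
The system's lateral magnification is m_1 m_2 = (-0.5000)(-1.6800) = 0.8400.

0.840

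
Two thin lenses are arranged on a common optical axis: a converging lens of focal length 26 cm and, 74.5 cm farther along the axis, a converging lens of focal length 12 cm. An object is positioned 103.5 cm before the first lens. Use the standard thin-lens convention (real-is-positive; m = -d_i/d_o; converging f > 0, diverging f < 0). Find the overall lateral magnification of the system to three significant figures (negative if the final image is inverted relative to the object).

0.145

Applying the thin-lens equation to the first lens, 1/26 = 1/103.5 + 1/d_i1, which gives d_i1 = 34.723 cm.
Its lateral magnification is m_1 = -d_i1/d_o1 = -(34.723)/103.5 = -0.3355.
Object distance for lens 2: d_o2 = 74.5 - 34.723 = 39.777 cm.
Applying the thin-lens equation again with f_2 = 12 cm and d_o2 = 39.777 cm gives d_i2 = 17.184 cm.
m_2 = -(17.184)/(39.777) = -0.4320.
The system's lateral magnification is m_1 m_2 = (-0.3355)(-0.4320) = 0.1449.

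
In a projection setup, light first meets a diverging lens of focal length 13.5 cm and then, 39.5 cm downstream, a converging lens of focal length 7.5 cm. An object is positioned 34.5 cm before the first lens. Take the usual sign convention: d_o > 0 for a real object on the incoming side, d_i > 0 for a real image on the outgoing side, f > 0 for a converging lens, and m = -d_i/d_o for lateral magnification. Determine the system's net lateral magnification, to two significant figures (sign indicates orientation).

First lens: d_i1 = 1/(1/(-13.5) - 1/34.5) = -9.703 cm.
m_1 = -(-9.703)/34.5 = 0.2812.
With d_i1 < 0 the first image is virtual and lies on the object side; the object distance for lens 2 is d_o2 = 39.5 - (-9.703) = 49.203 cm.
Second lens: d_i2 = 1/(1/7.5 - 1/(49.203)) = 8.849 cm.
m_2 = -(8.849)/(49.203) = -0.1798.
Total m = m_1 x m_2 = (0.2812)(-0.1798) = -0.0506.

-0.051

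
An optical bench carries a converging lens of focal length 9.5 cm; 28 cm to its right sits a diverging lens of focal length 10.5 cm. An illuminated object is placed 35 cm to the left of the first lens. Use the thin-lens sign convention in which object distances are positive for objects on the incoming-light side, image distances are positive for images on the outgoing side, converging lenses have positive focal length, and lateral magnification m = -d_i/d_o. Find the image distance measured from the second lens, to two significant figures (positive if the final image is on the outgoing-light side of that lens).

-6.2 cm

Lens 1: 1/d_i1 = 1/f_1 - 1/d_o1 = 1/9.5 - 1/35 = 0.07669 cm^-1, so d_i1 = 13.039 cm.
That image sits 14.961 cm in front of the second lens, so d_o2 = 14.961 cm.
Lens 2: 1/d_i2 = 1/f_2 - 1/d_o2 = 1/(-10.5) - 1/(14.961) = -0.16208 cm^-1, so d_i2 = -6.170 cm.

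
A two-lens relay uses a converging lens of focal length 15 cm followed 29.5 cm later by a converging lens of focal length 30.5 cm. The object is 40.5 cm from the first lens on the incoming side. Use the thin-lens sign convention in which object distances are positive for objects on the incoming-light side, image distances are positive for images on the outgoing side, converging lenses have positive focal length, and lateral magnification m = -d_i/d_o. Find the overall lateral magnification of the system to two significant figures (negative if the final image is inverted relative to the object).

-0.72

First lens: d_i1 = 1/(1/15 - 1/40.5) = 23.824 cm.
m_1 = -(23.824)/40.5 = -0.5882.
That image sits 5.676 cm in front of the second lens, so d_o2 = 5.676 cm.
Second lens: d_i2 = 1/(1/30.5 - 1/(5.676)) = -6.975 cm.
m_2 = -(-6.975)/(5.676) = 1.2287.
Total m = m_1 x m_2 = (-0.5882)(1.2287) = -0.7227.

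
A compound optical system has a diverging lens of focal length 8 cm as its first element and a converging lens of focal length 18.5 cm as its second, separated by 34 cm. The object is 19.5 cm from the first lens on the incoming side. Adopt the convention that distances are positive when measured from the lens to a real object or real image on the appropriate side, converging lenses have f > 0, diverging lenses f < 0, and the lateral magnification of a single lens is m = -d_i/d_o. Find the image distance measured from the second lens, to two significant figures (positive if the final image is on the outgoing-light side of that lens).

35 cm

First lens: d_i1 = 1/(1/(-8) - 1/19.5) = -5.673 cm.
With d_i1 < 0 the first image is virtual and lies on the object side; the object distance for lens 2 is d_o2 = 34 - (-5.673) = 39.673 cm.
Second lens: d_i2 = 1/(1/18.5 - 1/(39.673)) = 34.665 cm.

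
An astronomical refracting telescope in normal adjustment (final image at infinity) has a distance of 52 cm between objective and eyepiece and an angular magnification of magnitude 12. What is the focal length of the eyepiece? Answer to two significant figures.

4.0 cm

In normal adjustment the tube length equals f_obj + f_eye and |M| = f_obj/f_eye.
So f_obj = 12 f_eye and 12 f_eye + f_eye = 52 cm, giving f_eye = 52/13 = 4.000 cm and f_obj = 48.000 cm.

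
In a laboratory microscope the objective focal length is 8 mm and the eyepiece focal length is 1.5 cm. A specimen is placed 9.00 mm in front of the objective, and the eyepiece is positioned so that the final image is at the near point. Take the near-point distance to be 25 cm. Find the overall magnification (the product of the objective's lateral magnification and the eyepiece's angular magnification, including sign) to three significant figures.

Convert to cm: f_obj = 8 mm = 0.8 cm; d_o = 9.00 mm = 0.90 cm.
Objective: 1/d_i = 1/f_obj - 1/d_o = 1/0.8 - 1/0.90 = 0.13889 cm^-1, so d_i = 7.200 cm.
m_obj = -d_i/d_o = -7.200/0.90 = -8.000.
Eyepiece angular magnification (image at near point): M_eye = 1 + D/f_e = 1 + 25/1.5 = 17.667.
Overall M = m_obj x M_eye = (-8.000)(17.667) = -141.33.

-141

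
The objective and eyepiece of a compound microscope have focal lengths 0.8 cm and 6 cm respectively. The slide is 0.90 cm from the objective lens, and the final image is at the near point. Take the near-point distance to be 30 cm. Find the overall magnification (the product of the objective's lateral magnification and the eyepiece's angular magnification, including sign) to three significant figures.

-48.0

Objective: 1/d_i = 1/f_obj - 1/d_o = 1/0.8 - 1/0.90 = 0.13889 cm^-1, so d_i = 7.200 cm.
m_obj = -d_i/d_o = -7.200/0.90 = -8.000.
Eyepiece angular magnification (image at near point): M_eye = 1 + D/f_e = 1 + 30/6 = 6.000.
Overall M = m_obj x M_eye = (-8.000)(6.000) = -48.00.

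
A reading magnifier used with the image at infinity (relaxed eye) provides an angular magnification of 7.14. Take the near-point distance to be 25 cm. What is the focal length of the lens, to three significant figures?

For the image at infinity, M = D/f.
f = D/M = 25/7.14 = 3.501 cm.

3.50 cm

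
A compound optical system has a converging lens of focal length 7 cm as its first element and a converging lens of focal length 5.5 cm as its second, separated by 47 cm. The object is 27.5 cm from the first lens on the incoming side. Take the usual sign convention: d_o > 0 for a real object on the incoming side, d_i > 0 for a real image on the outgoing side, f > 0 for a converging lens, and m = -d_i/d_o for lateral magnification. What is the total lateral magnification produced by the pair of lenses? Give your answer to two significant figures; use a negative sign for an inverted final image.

Applying the thin-lens equation to the first lens, 1/7 = 1/27.5 + 1/d_i1, which gives d_i1 = 9.390 cm.
Its lateral magnification is m_1 = -d_i1/d_o1 = -(9.390)/27.5 = -0.3415.
That image sits 37.610 cm in front of the second lens, so d_o2 = 37.610 cm.
Applying the thin-lens equation again with f_2 = 5.5 cm and d_o2 = 37.610 cm gives d_i2 = 6.442 cm.
m_2 = -(6.442)/(37.610) = -0.1713.
Overall magnification: m = m_1 m_2 = 0.0585.

0.058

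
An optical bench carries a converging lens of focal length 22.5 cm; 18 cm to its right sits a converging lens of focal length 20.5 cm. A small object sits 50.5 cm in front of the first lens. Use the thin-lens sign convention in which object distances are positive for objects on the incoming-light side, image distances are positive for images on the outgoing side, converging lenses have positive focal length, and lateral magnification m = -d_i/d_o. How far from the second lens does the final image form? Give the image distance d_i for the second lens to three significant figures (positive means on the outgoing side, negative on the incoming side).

10.7 cm

Lens 1: 1/d_i1 = 1/f_1 - 1/d_o1 = 1/22.5 - 1/50.5 = 0.02464 cm^-1, so d_i1 = 40.580 cm.
This image would form 40.580 cm past lens 1, i.e. 22.580 cm beyond lens 2, so it is a virtual object for lens 2: d_o2 = 18 - 40.580 = -22.580 cm.
Lens 2: 1/d_i2 = 1/f_2 - 1/d_o2 = 1/20.5 - 1/(-22.580) = 0.09307 cm^-1, so d_i2 = 10.745 cm.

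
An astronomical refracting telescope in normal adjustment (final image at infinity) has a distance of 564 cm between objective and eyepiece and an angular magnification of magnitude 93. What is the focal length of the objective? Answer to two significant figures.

560 cm

In normal adjustment the tube length equals f_obj + f_eye and |M| = f_obj/f_eye.
So f_obj = 93 f_eye and 93 f_eye + f_eye = 564 cm, giving f_eye = 564/94 = 6.000 cm and f_obj = 558.000 cm.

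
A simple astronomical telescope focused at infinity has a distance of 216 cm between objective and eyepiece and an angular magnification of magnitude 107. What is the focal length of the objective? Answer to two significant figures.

In normal adjustment the tube length equals f_obj + f_eye and |M| = f_obj/f_eye.
So f_obj = 107 f_eye and 107 f_eye + f_eye = 216 cm, giving f_eye = 216/108 = 2.000 cm and f_obj = 214.000 cm.

210 cm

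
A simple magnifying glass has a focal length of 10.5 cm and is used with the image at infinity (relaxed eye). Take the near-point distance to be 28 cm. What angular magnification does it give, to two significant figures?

M = D/f = 28/10.5 = 2.667.

2.7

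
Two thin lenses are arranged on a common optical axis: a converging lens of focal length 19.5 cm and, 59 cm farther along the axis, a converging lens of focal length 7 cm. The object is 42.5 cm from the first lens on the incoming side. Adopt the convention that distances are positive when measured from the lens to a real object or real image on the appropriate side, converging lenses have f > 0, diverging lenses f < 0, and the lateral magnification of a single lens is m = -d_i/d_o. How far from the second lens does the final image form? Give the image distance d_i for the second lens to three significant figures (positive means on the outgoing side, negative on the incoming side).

Lens 1: 1/d_i1 = 1/f_1 - 1/d_o1 = 1/19.5 - 1/42.5 = 0.02775 cm^-1, so d_i1 = 36.033 cm.
That image sits 22.967 cm in front of the second lens, so d_o2 = 22.967 cm.
Lens 2: 1/d_i2 = 1/f_2 - 1/d_o2 = 1/7 - 1/(22.967) = 0.09932 cm^-1, so d_i2 = 10.069 cm.

10.1 cm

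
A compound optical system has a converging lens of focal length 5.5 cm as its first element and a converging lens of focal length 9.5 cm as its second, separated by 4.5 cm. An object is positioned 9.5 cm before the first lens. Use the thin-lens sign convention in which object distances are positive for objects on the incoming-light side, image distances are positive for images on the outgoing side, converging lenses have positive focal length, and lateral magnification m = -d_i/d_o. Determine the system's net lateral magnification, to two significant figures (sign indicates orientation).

-0.72

First lens: d_i1 = 1/(1/5.5 - 1/9.5) = 13.062 cm.
m_1 = -(13.062)/9.5 = -1.3750.
Since 13.062 cm > 4.5 cm, the first image lies past the second lens and serves as a virtual object: d_o2 = L - d_i1 = -8.562 cm.
Second lens: d_i2 = 1/(1/9.5 - 1/(-8.562)) = 4.503 cm.
m_2 = -(4.503)/(-8.562) = 0.5260.
The system's lateral magnification is m_1 m_2 = (-1.3750)(0.5260) = -0.7232.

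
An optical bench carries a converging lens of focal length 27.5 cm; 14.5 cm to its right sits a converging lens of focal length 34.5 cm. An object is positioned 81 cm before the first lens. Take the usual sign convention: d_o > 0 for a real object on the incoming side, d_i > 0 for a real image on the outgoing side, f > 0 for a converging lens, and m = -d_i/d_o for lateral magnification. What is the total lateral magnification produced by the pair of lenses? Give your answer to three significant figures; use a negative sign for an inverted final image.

Applying the thin-lens equation to the first lens, 1/27.5 = 1/81 + 1/d_i1, which gives d_i1 = 41.636 cm.
Its lateral magnification is m_1 = -d_i1/d_o1 = -(41.636)/81 = -0.5140.
This image would form 41.636 cm past lens 1, i.e. 27.136 cm beyond lens 2, so it is a virtual object for lens 2: d_o2 = 14.5 - 41.636 = -27.136 cm.
Applying the thin-lens equation again with f_2 = 34.5 cm and d_o2 = -27.136 cm gives d_i2 = 15.189 cm.
m_2 = -(15.189)/(-27.136) = 0.5597.
Overall magnification: m = m_1 m_2 = -0.2877.

-0.288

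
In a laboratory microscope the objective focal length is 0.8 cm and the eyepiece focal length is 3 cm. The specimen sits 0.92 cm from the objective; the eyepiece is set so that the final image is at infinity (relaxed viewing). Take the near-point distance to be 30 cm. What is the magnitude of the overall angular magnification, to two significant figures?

Objective: 1/d_i = 1/f_obj - 1/d_o = 1/0.8 - 1/0.92 = 0.16304 cm^-1, so d_i = 6.133 cm.
m_obj = -d_i/d_o = -6.133/0.92 = -6.667.
Eyepiece angular magnification (image at infinity): M_eye = D/f_e = 30/3 = 10.000.
Overall M = m_obj x M_eye = (-6.667)(10.000) = -66.67.
|M| = 66.67.

67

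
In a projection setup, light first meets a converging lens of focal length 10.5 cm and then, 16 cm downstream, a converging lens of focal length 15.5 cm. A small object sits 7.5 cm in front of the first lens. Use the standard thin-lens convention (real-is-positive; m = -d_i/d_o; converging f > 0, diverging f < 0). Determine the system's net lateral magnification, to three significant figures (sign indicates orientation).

-2.03

Applying the thin-lens equation to the first lens, 1/10.5 = 1/7.5 + 1/d_i1, which gives d_i1 = -26.250 cm.
Its lateral magnification is m_1 = -d_i1/d_o1 = -(-26.250)/7.5 = 3.5000.
With d_i1 < 0 the first image is virtual and lies on the object side; the object distance for lens 2 is d_o2 = 16 - (-26.250) = 42.250 cm.
Applying the thin-lens equation again with f_2 = 15.5 cm and d_o2 = 42.250 cm gives d_i2 = 24.481 cm.
m_2 = -(24.481)/(42.250) = -0.5794.
The system's lateral magnification is m_1 m_2 = (3.5000)(-0.5794) = -2.0280.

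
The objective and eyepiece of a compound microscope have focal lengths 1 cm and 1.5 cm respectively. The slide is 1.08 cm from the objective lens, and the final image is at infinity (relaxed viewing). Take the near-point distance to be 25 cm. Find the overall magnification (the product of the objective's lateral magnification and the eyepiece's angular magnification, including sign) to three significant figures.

-208

Objective: 1/d_i = 1/f_obj - 1/d_o = 1/1 - 1/1.08 = 0.07407 cm^-1, so d_i = 13.500 cm.
m_obj = -d_i/d_o = -13.500/1.08 = -12.500.
Eyepiece angular magnification (image at infinity): M_eye = D/f_e = 25/1.5 = 16.667.
Overall M = m_obj x M_eye = (-12.500)(16.667) = -208.33.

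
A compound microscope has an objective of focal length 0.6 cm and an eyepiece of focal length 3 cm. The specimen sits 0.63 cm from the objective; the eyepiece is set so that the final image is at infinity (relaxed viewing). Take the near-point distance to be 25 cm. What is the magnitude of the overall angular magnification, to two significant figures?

Objective: 1/d_i = 1/f_obj - 1/d_o = 1/0.6 - 1/0.63 = 0.07937 cm^-1, so d_i = 12.600 cm.
m_obj = -d_i/d_o = -12.600/0.63 = -20.000.
Eyepiece angular magnification (image at infinity): M_eye = D/f_e = 25/3 = 8.333.
Overall M = m_obj x M_eye = (-20.000)(8.333) = -166.67.
|M| = 166.67.

170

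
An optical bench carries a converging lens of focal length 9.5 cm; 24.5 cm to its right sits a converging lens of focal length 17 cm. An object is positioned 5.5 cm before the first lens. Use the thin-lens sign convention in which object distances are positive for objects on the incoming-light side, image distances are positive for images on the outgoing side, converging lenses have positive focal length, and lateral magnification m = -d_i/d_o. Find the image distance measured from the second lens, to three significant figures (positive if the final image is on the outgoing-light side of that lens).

31.1 cm

First lens: d_i1 = 1/(1/9.5 - 1/5.5) = -13.062 cm.
The intermediate image is virtual, 13.062 cm to the left of lens 1, so d_o2 = L - d_i1 = 24.5 - (-13.062) = 37.562 cm.
Second lens: d_i2 = 1/(1/17 - 1/(37.562)) = 31.055 cm.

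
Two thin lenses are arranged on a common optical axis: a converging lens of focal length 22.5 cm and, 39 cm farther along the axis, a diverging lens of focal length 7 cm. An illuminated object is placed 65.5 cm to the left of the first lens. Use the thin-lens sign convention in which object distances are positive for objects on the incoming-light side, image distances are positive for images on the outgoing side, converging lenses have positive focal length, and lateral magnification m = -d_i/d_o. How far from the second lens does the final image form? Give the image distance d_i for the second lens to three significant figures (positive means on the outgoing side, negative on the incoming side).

-2.82 cm

Lens 1: 1/d_i1 = 1/f_1 - 1/d_o1 = 1/22.5 - 1/65.5 = 0.02918 cm^-1, so d_i1 = 34.273 cm.
That image sits 4.727 cm in front of the second lens, so d_o2 = 4.727 cm.
Lens 2: 1/d_i2 = 1/f_2 - 1/d_o2 = 1/(-7) - 1/(4.727) = -0.35442 cm^-1, so d_i2 = -2.822 cm.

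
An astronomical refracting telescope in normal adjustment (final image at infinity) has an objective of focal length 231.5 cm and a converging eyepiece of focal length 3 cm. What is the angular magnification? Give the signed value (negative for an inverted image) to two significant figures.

M = -f_obj/f_eye = -231.5/(3) = -77.167.

-77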